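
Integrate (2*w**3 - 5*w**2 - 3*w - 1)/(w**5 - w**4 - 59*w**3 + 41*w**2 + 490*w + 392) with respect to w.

419*log(w - 7)/3024 - 7*log(w - 4)/198 - log(w + 1)/48 + 31*log(w + 2)/270 - 911*log(w + 7)/4620 + C

Factor the denominator: (w - 7)*(w - 4)*(w + 1)*(w + 2)*(w + 7).
Partial-fraction decomposition: -911/(4620*(w + 7)) + 31/(270*(w + 2)) - 1/(48*(w + 1)) - 7/(198*(w - 4)) + 419/(3024*(w - 7)).
Integrate each term: A/(w−a) contributes A·log|w−a|.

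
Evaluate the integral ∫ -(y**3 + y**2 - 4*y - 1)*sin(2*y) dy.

y**3*cos(2*y)/2 - 3*y**2*sin(2*y)/4 + y**2*cos(2*y)/2 - y*sin(2*y)/2 - 11*y*cos(2*y)/4 + 11*sin(2*y)/8 - 3*cos(2*y)/4 + C

Use integration by parts with u = y**3 + y**2 - 4*y - 1, dv = -sin(2*y) dy, so v = cos(2*y)/2.
Apply parts 3 times (tabular method): alternate signs, differentiate u down to 0, integrate dv up.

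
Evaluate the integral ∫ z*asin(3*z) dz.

Use integration by parts with u = arcsin(3*z), dv = z dz.
Then du = 3/sqrt(-9*z**2 + 1) dz.

z**2*asin(3*z)/2 + z*sqrt(-9*z**2 + 1)/12 - asin(3*z)/36 + C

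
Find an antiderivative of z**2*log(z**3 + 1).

Let u = z**3 + 1, so du = (3*z**2) dz.
The integral becomes (1/3)·∫ log(u) du; integrate by parts with u′=log(u), dv′=du.

z**3*log(z**3 + 1)/3 - z**3/3 + log(z**3 + 1)/3 + C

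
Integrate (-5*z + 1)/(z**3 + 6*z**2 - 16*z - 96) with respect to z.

-19*log(z - 4)/80 - 21*log(z + 4)/16 + 31*log(z + 6)/20 + C

Factor the denominator: (z - 4)*(z + 4)*(z + 6).
Partial-fraction decomposition: 31/(20*(z + 6)) - 21/(16*(z + 4)) - 19/(80*(z - 4)).
Integrate each term: A/(z−a) contributes A·log|z−a|.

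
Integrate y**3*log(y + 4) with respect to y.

y**4*log(y + 4)/4 - y**4/16 + y**3/3 - 2*y**2 + 16*y - 64*log(y + 4) + C

Use integration by parts with u = log(y + 4), dv = y**3 dy.
Then du = 1/(y + 4) dy and v = y**4/4.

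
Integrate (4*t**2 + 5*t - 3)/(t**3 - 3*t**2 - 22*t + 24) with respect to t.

171*log(t - 6)/50 - 6*log(t - 1)/25 + 41*log(t + 4)/50 + C

Factor the denominator: (t - 6)*(t - 1)*(t + 4).
Partial-fraction decomposition: 41/(50*(t + 4)) - 6/(25*(t - 1)) + 171/(50*(t - 6)).
Integrate each term: A/(t−a) contributes A·log|t−a|.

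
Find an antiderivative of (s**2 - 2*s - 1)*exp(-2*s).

(-2*s**2 + 2*s + 3)*exp(-2*s)/4 + C

Use integration by parts with u = s**2 - 2*s - 1, dv = exp(-2*s) ds, so v = -exp(-2*s)/2.
Apply parts 2 times (tabular method): alternate signs, differentiate u down to 0, integrate dv up.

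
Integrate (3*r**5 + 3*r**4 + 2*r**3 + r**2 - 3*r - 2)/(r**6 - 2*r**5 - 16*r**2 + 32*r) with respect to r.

-log(r)/16 + 83*log(r - 2)/32 + 7*log(r + 2)/32 + log(r**2 + 4)/8 + 29*atan(r/2)/32 - 39/(16*r - 32) + C

Factor the denominator: r*(r - 2)**2*(r + 2)*(r**2 + 4).
Partial-fraction decomposition: (4*r + 29)/(16*(r**2 + 4)) + 7/(32*(r + 2)) + 83/(32*(r - 2)) + 39/(16*(r - 2)**2) - 1/(16*r).
Integrate each term; A/(r−a) gives A·log|r−a|; the (Br+D)/(r²+p²) term gives a log and an atan.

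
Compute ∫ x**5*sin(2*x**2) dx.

Let u = x², du = 2x dx; rewrite as (1/2)∫ u^2·sin(2u) du.
Now integrate by parts 2 times.

-x**4*cos(2*x**2)/4 + x**2*sin(2*x**2)/4 + cos(2*x**2)/8 + C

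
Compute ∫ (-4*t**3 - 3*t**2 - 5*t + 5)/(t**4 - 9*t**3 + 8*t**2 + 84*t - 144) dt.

Factor the denominator: (t - 6)*(t - 4)*(t - 2)*(t + 3).
Partial-fraction decomposition: -101/(315*(t + 3)) - 49/(40*(t - 2)) + 319/(28*(t - 4)) - 997/(72*(t - 6)).
Integrate each term: A/(t−a) contributes A·log|t−a|.

-997*log(t - 6)/72 + 319*log(t - 4)/28 - 49*log(t - 2)/40 - 101*log(t + 3)/315 + C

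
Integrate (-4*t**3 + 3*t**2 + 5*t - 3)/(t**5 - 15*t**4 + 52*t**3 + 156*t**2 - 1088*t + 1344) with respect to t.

-1193*log(t - 7)/165 + 729*log(t - 6)/80 - 191*log(t - 4)/96 + 13*log(t - 2)/240 + 281*log(t + 4)/5280 + C

Factor the denominator: (t - 7)*(t - 6)*(t - 4)*(t - 2)*(t + 4).
Partial-fraction decomposition: 281/(5280*(t + 4)) + 13/(240*(t - 2)) - 191/(96*(t - 4)) + 729/(80*(t - 6)) - 1193/(165*(t - 7)).
Integrate each term: A/(t−a) contributes A·log|t−a|.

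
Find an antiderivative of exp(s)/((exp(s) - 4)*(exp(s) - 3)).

Let u = e^s, du = e^s ds.
The integral becomes ∫ du/((u-4)(u-3)); decompose into partial fractions.

log(exp(s) - 4) - log(exp(s) - 3) + C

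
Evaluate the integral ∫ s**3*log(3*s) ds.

Use integration by parts with u = log(3*s), dv = s**3 ds.
Then du = 1/s ds and v = s**4/4.

s**4*(log(s) + log(3))/4 - s**4/16 + C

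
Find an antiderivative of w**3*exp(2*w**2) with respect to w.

Let u = w², du = 2w dw; rewrite as (1/2)∫ u^1·exp(2u) du.
Now integrate by parts 1 time.

(2*w**2 - 1)*exp(2*w**2)/8 + C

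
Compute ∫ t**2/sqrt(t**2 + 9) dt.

Substitute t = 3·tan(θ), so dt = 3·sec(θ)^2 dθ and the radical becomes sqrt(t**2 + 9) = 3·sec(θ) by the Pythagorean identity.
Integrate the resulting trig expression in θ, then back-substitute tan(θ) = t/3, sec(θ) = sqrt(t**2 + 9)/3 (absorbing any constant into C).

t*sqrt(t**2 + 9)/2 - 9*log(t + sqrt(t**2 + 9))/2 + C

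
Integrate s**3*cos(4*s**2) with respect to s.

s**2*sin(4*s**2)/8 + cos(4*s**2)/32 + C

Let u = s², du = 2s ds; rewrite as (1/2)∫ u^1·cos(4u) du.
Now integrate by parts 1 time.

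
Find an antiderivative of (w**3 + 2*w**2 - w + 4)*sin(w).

-w**3*cos(w) + 3*w**2*sin(w) - 2*w**2*cos(w) + 4*w*sin(w) + 7*w*cos(w) - 7*sin(w) + C

Use integration by parts with u = w**3 + 2*w**2 - w + 4, dv = sin(w) dw, so v = -cos(w).
Apply parts 3 times (tabular method): alternate signs, differentiate u down to 0, integrate dv up.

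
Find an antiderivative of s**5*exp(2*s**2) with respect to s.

(2*s**4 - 2*s**2 + 1)*exp(2*s**2)/8 + C

Let u = s², du = 2s ds; rewrite as (1/2)∫ u^2·exp(2u) du.
Now integrate by parts 2 times.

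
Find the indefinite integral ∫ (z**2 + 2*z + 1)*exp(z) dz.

(z**2 + 1)*exp(z) + C

Use integration by parts with u = z**2 + 2*z + 1, dv = exp(z) dz, so v = exp(z).
Apply parts 2 times (tabular method): alternate signs, differentiate u down to 0, integrate dv up.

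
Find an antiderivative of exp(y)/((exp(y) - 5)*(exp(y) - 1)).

log(exp(y) - 5)/4 - log(exp(y) - 1)/4 + C

Let u = e^y, du = e^y dy.
The integral becomes ∫ du/((u-1)(u-5)); decompose into partial fractions.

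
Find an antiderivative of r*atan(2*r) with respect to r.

Use integration by parts with u = arctan(2*r), dv = r dr.
Then du = 2/(4*r**2 + 1) dr.

r**2*atan(2*r)/2 - r/4 + atan(2*r)/8 + C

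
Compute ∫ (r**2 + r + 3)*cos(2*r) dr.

Use integration by parts with u = r**2 + r + 3, dv = cos(2*r) dr, so v = sin(2*r)/2.
Apply parts 2 times (tabular method): alternate signs, differentiate u down to 0, integrate dv up.

r**2*sin(2*r)/2 + r*sin(2*r)/2 + r*cos(2*r)/2 + 5*sin(2*r)/4 + cos(2*r)/4 + C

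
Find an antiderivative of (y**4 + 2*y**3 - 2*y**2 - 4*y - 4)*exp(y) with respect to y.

(y**4 - 2*y**3 + 4*y**2 - 12*y + 8)*exp(y) + C

Use integration by parts with u = y**4 + 2*y**3 - 2*y**2 - 4*y - 4, dv = exp(y) dy, so v = exp(y).
Apply parts 4 times (tabular method): alternate signs, differentiate u down to 0, integrate dv up.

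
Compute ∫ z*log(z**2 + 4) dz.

z**2*log(z**2 + 4)/2 - z**2/2 + 2*log(z**2 + 4) + C

Let u = z**2 + 4, so du = (2*z) dz.
The integral becomes (1/2)·∫ log(u) du; integrate by parts with u′=log(u), dv′=du.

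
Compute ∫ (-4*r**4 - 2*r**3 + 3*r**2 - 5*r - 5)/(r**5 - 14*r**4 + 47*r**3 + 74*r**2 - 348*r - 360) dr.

Factor the denominator: (r - 6)**2*(r - 5)*(r + 1)*(r + 2).
Partial-fraction decomposition: -31/(448*(r + 2)) - 1/(294*(r + 1)) - 2705/(42*(r - 5)) + 189657/(3136*(r - 6)) - 5543/(56*(r - 6)**2).
Integrate each term; A/(r−a) gives A·log|r−a|; A/(r−a)² gives −A/(r−a).

189657*log(r - 6)/3136 - 2705*log(r - 5)/42 - log(r + 1)/294 - 31*log(r + 2)/448 + 5543/(56*r - 336) + C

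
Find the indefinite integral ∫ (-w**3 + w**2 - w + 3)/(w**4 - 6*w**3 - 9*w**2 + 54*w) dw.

log(w)/18 - 61*log(w - 6)/54 + log(w - 3)/3 - 7*log(w + 3)/27 + C

Factor the denominator: w*(w - 6)*(w - 3)*(w + 3).
Partial-fraction decomposition: -7/(27*(w + 3)) + 1/(3*(w - 3)) - 61/(54*(w - 6)) + 1/(18*w).
Integrate each term: A/(w−a) contributes A·log|w−a|.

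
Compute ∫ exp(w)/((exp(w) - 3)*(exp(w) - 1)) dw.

Let u = e^w, du = e^w dw.
The integral becomes ∫ du/((u-3)(u-1)); decompose into partial fractions.

log(exp(w) - 3)/2 - log(exp(w) - 1)/2 + C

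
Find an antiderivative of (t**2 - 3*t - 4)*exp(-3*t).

(-9*t**2 + 21*t + 43)*exp(-3*t)/27 + C

Use integration by parts with u = t**2 - 3*t - 4, dv = exp(-3*t) dt, so v = -exp(-3*t)/3.
Apply parts 2 times (tabular method): alternate signs, differentiate u down to 0, integrate dv up.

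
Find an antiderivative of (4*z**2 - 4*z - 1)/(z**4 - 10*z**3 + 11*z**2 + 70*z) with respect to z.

Factor the denominator: z*(z - 7)*(z - 5)*(z + 2).
Partial-fraction decomposition: -23/(126*(z + 2)) - 79/(70*(z - 5)) + 167/(126*(z - 7)) - 1/(70*z).
Integrate each term: A/(z−a) contributes A·log|z−a|.

-log(z)/70 + 167*log(z - 7)/126 - 79*log(z - 5)/70 - 23*log(z + 2)/126 + C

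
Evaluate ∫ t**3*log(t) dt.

Use integration by parts with u = log(t), dv = t**3 dt.
Then du = 1/t dt and v = t**4/4.

t**4*log(t)/4 - t**4/16 + C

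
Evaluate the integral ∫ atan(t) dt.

Use integration by parts with u = arctan(t), dv = dt.
Then du = 1/(t**2 + 1) dt.

t*atan(t) - log(t**2 + 1)/2 + C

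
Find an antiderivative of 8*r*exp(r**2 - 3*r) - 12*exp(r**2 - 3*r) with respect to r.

Let u = r**2 - 3*r, so du = (2*r - 3) dr.
Rewriting, the integral becomes 4·∫ e^u du = 4·e^u.
Substituting back, u = r**2 - 3*r.

4*exp(r**2 - 3*r) + C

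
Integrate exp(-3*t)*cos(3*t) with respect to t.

Let I denote the integral. Integrate by parts with u = cos(3*t), dv = exp(-3*t) dt, so v = -exp(-3*t)/3: I = -exp(-3*t)*cos(3*t)/3 − ∫ exp(-3*t)*sin(3*t) dt.
Apply parts again with u = sin(3*t), dv = exp(-3*t) dt: ∫ exp(-3*t)*sin(3*t) dt = -exp(-3*t)*sin(3*t)/3 + I. Substituting back brings back I: I = exp(-3*t)*sin(3*t)/3 - exp(-3*t)*cos(3*t)/3 − I.
Solving for I: (1 + 1)·I equals the remaining terms, so I = (1/2)·(exp(-3*t)*sin(3*t)/3 - exp(-3*t)*cos(3*t)/3).

exp(-3*t)*sin(3*t)/6 - exp(-3*t)*cos(3*t)/6 + C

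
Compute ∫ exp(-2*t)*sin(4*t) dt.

-exp(-2*t)*sin(4*t)/10 - exp(-2*t)*cos(4*t)/5 + C

Let I denote the integral. Integrate by parts with u = sin(4*t), dv = exp(-2*t) dt, so v = -exp(-2*t)/2: I = -exp(-2*t)*sin(4*t)/2 + 2·∫ exp(-2*t)*cos(4*t) dt.
Apply parts again with u = cos(4*t), dv = exp(-2*t) dt: ∫ exp(-2*t)*cos(4*t) dt = -exp(-2*t)*cos(4*t)/2 − 2·I. Substituting back brings back I: I = -exp(-2*t)*sin(4*t)/2 - exp(-2*t)*cos(4*t) − 4·I.
Solving for I: (1 + 4)·I equals the remaining terms, so I = (1/5)·(-exp(-2*t)*sin(4*t)/2 - exp(-2*t)*cos(4*t)).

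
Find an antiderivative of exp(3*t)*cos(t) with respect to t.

Let I denote the integral. Integrate by parts with u = cos(t), dv = exp(3*t) dt, so v = exp(3*t)/3: I = exp(3*t)*cos(t)/3 + (1/3)·∫ exp(3*t)*sin(t) dt.
Apply parts again with u = sin(t), dv = exp(3*t) dt: ∫ exp(3*t)*sin(t) dt = exp(3*t)*sin(t)/3 − (1/3)·I. Substituting back brings back I: I = exp(3*t)*sin(t)/9 + exp(3*t)*cos(t)/3 − (1/9)·I.
Solving for I: (1 + 1/9)·I equals the remaining terms, so I = (9/10)·(exp(3*t)*sin(t)/9 + exp(3*t)*cos(t)/3).

exp(3*t)*sin(t)/10 + 3*exp(3*t)*cos(t)/10 + C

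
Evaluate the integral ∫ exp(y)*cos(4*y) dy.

4*exp(y)*sin(4*y)/17 + exp(y)*cos(4*y)/17 + C

Let I denote the integral. Integrate by parts with u = cos(4*y), dv = exp(y) dy, so v = exp(y): I = exp(y)*cos(4*y) + 4·∫ exp(y)*sin(4*y) dy.
Apply parts again with u = sin(4*y), dv = exp(y) dy: ∫ exp(y)*sin(4*y) dy = exp(y)*sin(4*y) − 4·I. Substituting back brings back I: I = 4*exp(y)*sin(4*y) + exp(y)*cos(4*y) − 16·I.
Solving for I: (1 + 16)·I equals the remaining terms, so I = (1/17)·(4*exp(y)*sin(4*y) + exp(y)*cos(4*y)).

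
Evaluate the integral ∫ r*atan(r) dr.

r**2*atan(r)/2 - r/2 + atan(r)/2 + C

Use integration by parts with u = arctan(r), dv = r dr.
Then du = 1/(r**2 + 1) dr.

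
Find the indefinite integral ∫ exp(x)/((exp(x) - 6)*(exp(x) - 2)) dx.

Let u = e^x, du = e^x dx.
The integral becomes ∫ du/((u-2)(u-6)); decompose into partial fractions.

log(exp(x) - 6)/4 - log(exp(x) - 2)/4 + C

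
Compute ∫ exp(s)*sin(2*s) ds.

exp(s)*sin(2*s)/5 - 2*exp(s)*cos(2*s)/5 + C

Let I denote the integral. Integrate by parts with u = sin(2*s), dv = exp(s) ds, so v = exp(s): I = exp(s)*sin(2*s) − 2·∫ exp(s)*cos(2*s) ds.
Apply parts again with u = cos(2*s), dv = exp(s) ds: ∫ exp(s)*cos(2*s) ds = exp(s)*cos(2*s) + 2·I. Substituting back brings back I: I = exp(s)*sin(2*s) - 2*exp(s)*cos(2*s) − 4·I.
Solving for I: (1 + 4)·I equals the remaining terms, so I = (1/5)·(exp(s)*sin(2*s) - 2*exp(s)*cos(2*s)).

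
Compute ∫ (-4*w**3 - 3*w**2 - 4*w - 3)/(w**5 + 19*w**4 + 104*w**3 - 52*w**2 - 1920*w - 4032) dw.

Factor the denominator: (w - 4)*(w + 4)*(w + 6)**2*(w + 7).
Partial-fraction decomposition: 1250/(33*(w + 7)) - 1777/(50*(w + 6)) + 777/(20*(w + 6)**2) - 221/(96*(w + 4)) - 323/(8800*(w - 4)).
Integrate each term; A/(w−a) gives A·log|w−a|; A/(w−a)² gives −A/(w−a).

-323*log(w - 4)/8800 - 221*log(w + 4)/96 - 1777*log(w + 6)/50 + 1250*log(w + 7)/33 - 777/(20*w + 120) + C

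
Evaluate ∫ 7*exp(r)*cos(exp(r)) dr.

Let u = exp(r), so du = (exp(r)) dr.
Rewriting, the integral becomes 7·∫ cos(u) du = 7·sin(u).
Substituting back, u = exp(r).

7*sin(exp(r)) + C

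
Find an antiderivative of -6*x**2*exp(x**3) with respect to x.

-2*exp(x**3) + C

Let u = x**3, so du = (3*x**2) dx.
Rewriting, the integral becomes -2·∫ e^u du = -2·e^u.
Substituting back, u = x**3.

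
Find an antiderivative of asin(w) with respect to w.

Use integration by parts with u = arcsin(w), dv = dw.
Then du = 1/sqrt(-w**2 + 1) dw.

w*asin(w) + sqrt(-w**2 + 1) + C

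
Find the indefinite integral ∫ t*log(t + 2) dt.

Use integration by parts with u = log(t + 2), dv = t dt.
Then du = 1/(t + 2) dt and v = t**2/2.

t**2*log(t + 2)/2 - t**2/4 + t - 2*log(t + 2) + C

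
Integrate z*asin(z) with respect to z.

Use integration by parts with u = arcsin(z), dv = z dz.
Then du = 1/sqrt(-z**2 + 1) dz.

z**2*asin(z)/2 + z*sqrt(-z**2 + 1)/4 - asin(z)/4 + C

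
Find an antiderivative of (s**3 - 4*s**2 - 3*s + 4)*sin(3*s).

Use integration by parts with u = s**3 - 4*s**2 - 3*s + 4, dv = sin(3*s) ds, so v = -cos(3*s)/3.
Apply parts 3 times (tabular method): alternate signs, differentiate u down to 0, integrate dv up.

-s**3*cos(3*s)/3 + s**2*sin(3*s)/3 + 4*s**2*cos(3*s)/3 - 8*s*sin(3*s)/9 + 11*s*cos(3*s)/9 - 11*sin(3*s)/27 - 44*cos(3*s)/27 + C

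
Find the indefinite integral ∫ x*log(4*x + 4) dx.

Use integration by parts with u = log(4*x + 4), dv = x dx.
Then du = 4/(4*x + 4) dx and v = x**2/2.

x**2*log(4*x + 4)/2 - x**2/4 + x/2 - log(x + 1)/2 + C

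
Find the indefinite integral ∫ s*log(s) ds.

Use integration by parts with u = log(s), dv = s ds.
Then du = 1/s ds and v = s**2/2.

s**2*log(s)/2 - s**2/4 + C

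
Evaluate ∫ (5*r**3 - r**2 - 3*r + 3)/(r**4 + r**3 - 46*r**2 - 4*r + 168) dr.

Factor the denominator: (r - 6)*(r - 2)*(r + 2)*(r + 7).
Partial-fraction decomposition: 116/(39*(r + 7)) - 7/(32*(r + 2)) - 11/(48*(r - 2)) + 1029/(416*(r - 6)).
Integrate each term: A/(r−a) contributes A·log|r−a|.

1029*log(r - 6)/416 - 11*log(r - 2)/48 - 7*log(r + 2)/32 + 116*log(r + 7)/39 + C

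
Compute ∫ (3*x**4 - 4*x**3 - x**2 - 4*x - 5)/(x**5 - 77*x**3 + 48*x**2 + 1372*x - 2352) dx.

Factor the denominator: (x - 7)*(x - 4)*(x - 2)*(x + 6)*(x + 7).
Partial-fraction decomposition: 8549/(1386*(x + 7)) - 947/(208*(x + 6)) - 1/(720*(x - 2)) - 95/(132*(x - 4)) + 5749/(2730*(x - 7)).
Integrate each term: A/(x−a) contributes A·log|x−a|.

5749*log(x - 7)/2730 - 95*log(x - 4)/132 - log(x - 2)/720 - 947*log(x + 6)/208 + 8549*log(x + 7)/1386 + C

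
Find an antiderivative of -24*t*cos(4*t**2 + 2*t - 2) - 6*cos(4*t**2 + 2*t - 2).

Let u = 4*t**2 + 2*t - 2, so du = (8*t + 2) dt.
Rewriting, the integral becomes -3·∫ cos(u) du = -3·sin(u).
Substituting back, u = 4*t**2 + 2*t - 2.

-3*sin(4*t**2 + 2*t - 2) + C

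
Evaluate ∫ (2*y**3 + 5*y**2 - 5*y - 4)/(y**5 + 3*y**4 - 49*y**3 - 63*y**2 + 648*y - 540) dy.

Factor the denominator: (y - 5)*(y - 3)*(y - 1)*(y + 6)**2.
Partial-fraction decomposition: -50629/(480249*(y + 6)) + 226/(693*(y + 6)**2) - 1/(196*(y - 1)) - 20/(81*(y - 3)) + 173/(484*(y - 5)).
Integrate each term; A/(y−a) gives A·log|y−a|; A/(y−a)² gives −A/(y−a).

173*log(y - 5)/484 - 20*log(y - 3)/81 - log(y - 1)/196 - 50629*log(y + 6)/480249 - 226/(693*y + 4158) + C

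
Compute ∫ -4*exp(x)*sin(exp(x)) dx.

4*cos(exp(x)) + C

Let u = exp(x), so du = (exp(x)) dx.
Rewriting, the integral becomes -4·∫ sin(u) du = -4·-cos(u).
Substituting back, u = exp(x).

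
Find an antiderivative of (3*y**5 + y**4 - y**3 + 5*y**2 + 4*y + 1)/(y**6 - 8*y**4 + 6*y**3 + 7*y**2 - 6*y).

Factor the denominator: y*(y - 2)*(y - 1)**2*(y + 1)*(y + 3).
Partial-fraction decomposition: 587/(480*(y + 3)) + 1/(24*(y + 1)) - 81/(32*(y - 1)) - 13/(8*(y - 1)**2) + 133/(30*(y - 2)) - 1/(6*y).
Integrate each term; A/(y−a) gives A·log|y−a|; A/(y−a)² gives −A/(y−a).

-log(y)/6 + 133*log(y - 2)/30 - 81*log(y - 1)/32 + log(y + 1)/24 + 587*log(y + 3)/480 + 13/(8*y - 8) + C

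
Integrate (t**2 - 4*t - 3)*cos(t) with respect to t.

t**2*sin(t) - 4*t*sin(t) + 2*t*cos(t) - 5*sin(t) - 4*cos(t) + C

Use integration by parts with u = t**2 - 4*t - 3, dv = cos(t) dt, so v = sin(t).
Apply parts 2 times (tabular method): alternate signs, differentiate u down to 0, integrate dv up.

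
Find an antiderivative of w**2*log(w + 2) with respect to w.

w**3*log(w + 2)/3 - w**3/9 + w**2/3 - 4*w/3 + 8*log(w + 2)/3 + C

Use integration by parts with u = log(w + 2), dv = w**2 dw.
Then du = 1/(w + 2) dw and v = w**3/3.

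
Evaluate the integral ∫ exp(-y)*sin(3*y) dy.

-exp(-y)*sin(3*y)/10 - 3*exp(-y)*cos(3*y)/10 + C

Let I denote the integral. Integrate by parts with u = sin(3*y), dv = exp(-y) dy, so v = -exp(-y): I = -exp(-y)*sin(3*y) + 3·∫ exp(-y)*cos(3*y) dy.
Apply parts again with u = cos(3*y), dv = exp(-y) dy: ∫ exp(-y)*cos(3*y) dy = -exp(-y)*cos(3*y) − 3·I. Substituting back brings back I: I = -exp(-y)*sin(3*y) - 3*exp(-y)*cos(3*y) − 9·I.
Solving for I: (1 + 9)·I equals the remaining terms, so I = (1/10)·(-exp(-y)*sin(3*y) - 3*exp(-y)*cos(3*y)).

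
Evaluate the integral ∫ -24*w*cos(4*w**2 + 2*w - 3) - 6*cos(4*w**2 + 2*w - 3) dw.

Let u = 4*w**2 + 2*w - 3, so du = (8*w + 2) dw.
Rewriting, the integral becomes -3·∫ cos(u) du = -3·sin(u).
Substituting back, u = 4*w**2 + 2*w - 3.

-3*sin(4*w**2 + 2*w - 3) + C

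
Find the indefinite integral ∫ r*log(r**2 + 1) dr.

Let u = r**2 + 1, so du = (2*r) dr.
The integral becomes (1/2)·∫ log(u) du; integrate by parts with u′=log(u), dv′=du.

r**2*log(r**2 + 1)/2 - r**2/2 + log(r**2 + 1)/2 + C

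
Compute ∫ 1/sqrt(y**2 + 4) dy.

log(y + sqrt(y**2 + 4)) + C

Substitute y = 2·tan(θ), so dy = 2·sec(θ)^2 dθ and the radical becomes sqrt(y**2 + 4) = 2·sec(θ) by the Pythagorean identity.
Integrate the resulting trig expression in θ, then back-substitute tan(θ) = y/2, sec(θ) = sqrt(y**2 + 4)/2 (absorbing any constant into C).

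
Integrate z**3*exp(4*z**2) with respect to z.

Let u = z², du = 2z dz; rewrite as (1/2)∫ u^1·exp(4u) du.
Now integrate by parts 1 time.

(4*z**2 - 1)*exp(4*z**2)/32 + C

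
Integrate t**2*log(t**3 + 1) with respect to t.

Let u = t**3 + 1, so du = (3*t**2) dt.
The integral becomes (1/3)·∫ log(u) du; integrate by parts with u′=log(u), dv′=du.

t**3*log(t**3 + 1)/3 - t**3/3 + log(t**3 + 1)/3 + C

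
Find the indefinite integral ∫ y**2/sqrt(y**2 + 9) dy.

Substitute y = 3·tan(θ), so dy = 3·sec(θ)^2 dθ and the radical becomes sqrt(y**2 + 9) = 3·sec(θ) by the Pythagorean identity.
Integrate the resulting trig expression in θ, then back-substitute tan(θ) = y/3, sec(θ) = sqrt(y**2 + 9)/3 (absorbing any constant into C).

y*sqrt(y**2 + 9)/2 - 9*log(y + sqrt(y**2 + 9))/2 + C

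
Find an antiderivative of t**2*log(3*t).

Use integration by parts with u = log(3*t), dv = t**2 dt.
Then du = 1/t dt and v = t**3/3.

t**3*(log(t) + log(3))/3 - t**3/9 + C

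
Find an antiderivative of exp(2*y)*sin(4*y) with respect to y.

exp(2*y)*sin(4*y)/10 - exp(2*y)*cos(4*y)/5 + C

Let I denote the integral. Integrate by parts with u = sin(4*y), dv = exp(2*y) dy, so v = exp(2*y)/2: I = exp(2*y)*sin(4*y)/2 − 2·∫ exp(2*y)*cos(4*y) dy.
Apply parts again with u = cos(4*y), dv = exp(2*y) dy: ∫ exp(2*y)*cos(4*y) dy = exp(2*y)*cos(4*y)/2 + 2·I. Substituting back brings back I: I = exp(2*y)*sin(4*y)/2 - exp(2*y)*cos(4*y) − 4·I.
Solving for I: (1 + 4)·I equals the remaining terms, so I = (1/5)·(exp(2*y)*sin(4*y)/2 - exp(2*y)*cos(4*y)).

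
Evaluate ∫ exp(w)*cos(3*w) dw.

3*exp(w)*sin(3*w)/10 + exp(w)*cos(3*w)/10 + C

Let I denote the integral. Integrate by parts with u = cos(3*w), dv = exp(w) dw, so v = exp(w): I = exp(w)*cos(3*w) + 3·∫ exp(w)*sin(3*w) dw.
Apply parts again with u = sin(3*w), dv = exp(w) dw: ∫ exp(w)*sin(3*w) dw = exp(w)*sin(3*w) − 3·I. Substituting back brings back I: I = 3*exp(w)*sin(3*w) + exp(w)*cos(3*w) − 9·I.
Solving for I: (1 + 9)·I equals the remaining terms, so I = (1/10)·(3*exp(w)*sin(3*w) + exp(w)*cos(3*w)).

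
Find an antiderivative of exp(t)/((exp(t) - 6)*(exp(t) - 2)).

log(exp(t) - 6)/4 - log(exp(t) - 2)/4 + C

Let u = e^t, du = e^t dt.
The integral becomes ∫ du/((u-6)(u-2)); decompose into partial fractions.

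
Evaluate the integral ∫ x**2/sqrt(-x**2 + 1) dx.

-x*sqrt(-x**2 + 1)/2 + asin(x)/2 + C

Substitute x = sin(θ), so dx = cos(θ) dθ and the radical becomes sqrt(-x**2 + 1) = cos(θ) by the Pythagorean identity.
Integrate the resulting trig expression in θ, then back-substitute θ = asin(x), sin(θ) = x, cos(θ) = sqrt(-x**2 + 1) (absorbing any constant into C).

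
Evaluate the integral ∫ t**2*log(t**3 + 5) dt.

Let u = t**3 + 5, so du = (3*t**2) dt.
The integral becomes (1/3)·∫ log(u) du; integrate by parts with u′=log(u), dv′=du.

t**3*log(t**3 + 5)/3 - t**3/3 + 5*log(t**3 + 5)/3 + C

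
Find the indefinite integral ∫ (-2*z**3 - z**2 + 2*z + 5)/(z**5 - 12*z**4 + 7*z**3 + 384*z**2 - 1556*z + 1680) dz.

-358*log(z - 7)/195 + 130*log(z - 5)/33 - 131*log(z - 4)/60 + 11*log(z - 2)/240 + 389*log(z + 6)/11440 + C

Factor the denominator: (z - 7)*(z - 5)*(z - 4)*(z - 2)*(z + 6).
Partial-fraction decomposition: 389/(11440*(z + 6)) + 11/(240*(z - 2)) - 131/(60*(z - 4)) + 130/(33*(z - 5)) - 358/(195*(z - 7)).
Integrate each term: A/(z−a) contributes A·log|z−a|.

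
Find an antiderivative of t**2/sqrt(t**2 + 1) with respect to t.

Substitute t = tan(θ), so dt = sec(θ)^2 dθ and the radical becomes sqrt(t**2 + 1) = sec(θ) by the Pythagorean identity.
Integrate the resulting trig expression in θ, then back-substitute tan(θ) = t, sec(θ) = sqrt(t**2 + 1) (absorbing any constant into C).

t*sqrt(t**2 + 1)/2 - log(t + sqrt(t**2 + 1))/2 + C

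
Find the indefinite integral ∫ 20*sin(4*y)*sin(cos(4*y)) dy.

Let u = cos(4*y), so du = (-4*sin(4*y)) dy.
Rewriting, the integral becomes -5·∫ sin(u) du = -5·-cos(u).
Substituting back, u = cos(4*y).

5*cos(cos(4*y)) + C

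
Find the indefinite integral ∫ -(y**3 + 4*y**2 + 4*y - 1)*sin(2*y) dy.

y**3*cos(2*y)/2 - 3*y**2*sin(2*y)/4 + 2*y**2*cos(2*y) - 2*y*sin(2*y) + 5*y*cos(2*y)/4 - 5*sin(2*y)/8 - 3*cos(2*y)/2 + C

Use integration by parts with u = y**3 + 4*y**2 + 4*y - 1, dv = -sin(2*y) dy, so v = cos(2*y)/2.
Apply parts 3 times (tabular method): alternate signs, differentiate u down to 0, integrate dv up.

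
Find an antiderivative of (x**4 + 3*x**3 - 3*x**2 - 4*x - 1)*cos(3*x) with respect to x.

Use integration by parts with u = x**4 + 3*x**3 - 3*x**2 - 4*x - 1, dv = cos(3*x) dx, so v = sin(3*x)/3.
Apply parts 4 times (tabular method): alternate signs, differentiate u down to 0, integrate dv up.

x**4*sin(3*x)/3 + x**3*sin(3*x) + 4*x**3*cos(3*x)/9 - 13*x**2*sin(3*x)/9 + x**2*cos(3*x) - 2*x*sin(3*x) - 26*x*cos(3*x)/27 - sin(3*x)/81 - 2*cos(3*x)/3 + C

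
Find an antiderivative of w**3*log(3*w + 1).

Use integration by parts with u = log(3*w + 1), dv = w**3 dw.
Then du = 3/(3*w + 1) dw and v = w**4/4.

w**4*log(3*w + 1)/4 - w**4/16 + w**3/36 - w**2/72 + w/108 - log(3*w + 1)/324 + C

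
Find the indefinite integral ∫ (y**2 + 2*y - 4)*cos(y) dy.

y**2*sin(y) + 2*y*sin(y) + 2*y*cos(y) - 6*sin(y) + 2*cos(y) + C

Use integration by parts with u = y**2 + 2*y - 4, dv = cos(y) dy, so v = sin(y).
Apply parts 2 times (tabular method): alternate signs, differentiate u down to 0, integrate dv up.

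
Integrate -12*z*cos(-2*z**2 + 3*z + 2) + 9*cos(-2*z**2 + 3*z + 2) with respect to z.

Let u = 2*z**2 - 3*z - 2, so du = (4*z - 3) dz.
Rewriting, the integral becomes -3·∫ cos(u) du = -3·sin(u).
Substituting back, u = 2*z**2 - 3*z - 2.

3*sin(-2*z**2 + 3*z + 2) + C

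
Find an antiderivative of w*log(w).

w**2*log(w)/2 - w**2/4 + C

Use integration by parts with u = log(w), dv = w dw.
Then du = 1/w dw and v = w**2/2.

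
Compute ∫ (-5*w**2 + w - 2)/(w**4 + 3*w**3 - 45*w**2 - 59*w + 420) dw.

Factor the denominator: (w - 5)*(w - 3)*(w + 4)*(w + 7).
Partial-fraction decomposition: 127/(180*(w + 7)) - 86/(189*(w + 4)) + 11/(35*(w - 3)) - 61/(108*(w - 5)).
Integrate each term: A/(w−a) contributes A·log|w−a|.

-61*log(w - 5)/108 + 11*log(w - 3)/35 - 86*log(w + 4)/189 + 127*log(w + 7)/180 + C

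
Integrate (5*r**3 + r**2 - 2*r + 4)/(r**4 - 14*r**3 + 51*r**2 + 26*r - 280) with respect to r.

Factor the denominator: (r - 7)*(r - 5)*(r - 4)*(r + 2).
Partial-fraction decomposition: 2/(27*(r + 2)) + 166/(9*(r - 4)) - 46/(r - 5) + 877/(27*(r - 7)).
Integrate each term: A/(r−a) contributes A·log|r−a|.

877*log(r - 7)/27 - 46*log(r - 5) + 166*log(r - 4)/9 + 2*log(r + 2)/27 + C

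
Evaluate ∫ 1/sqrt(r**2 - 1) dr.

Substitute r = sec(θ), so dr = sec(θ)*tan(θ) dθ and the radical becomes sqrt(r**2 - 1) = tan(θ) by the Pythagorean identity.
Integrate the resulting trig expression in θ, then back-substitute sec(θ) = r, tan(θ) = sqrt(r**2 - 1) (absorbing any constant into C).

log(r + sqrt(r**2 - 1)) + C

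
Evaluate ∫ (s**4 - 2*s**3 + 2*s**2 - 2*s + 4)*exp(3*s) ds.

(27*s**4 - 90*s**3 + 144*s**2 - 150*s + 158)*exp(3*s)/81 + C

Use integration by parts with u = s**4 - 2*s**3 + 2*s**2 - 2*s + 4, dv = exp(3*s) ds, so v = exp(3*s)/3.
Apply parts 4 times (tabular method): alternate signs, differentiate u down to 0, integrate dv up.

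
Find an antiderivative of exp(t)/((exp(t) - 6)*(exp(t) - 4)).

log(exp(t) - 6)/2 - log(exp(t) - 4)/2 + C

Let u = e^t, du = e^t dt.
The integral becomes ∫ du/((u-6)(u-4)); decompose into partial fractions.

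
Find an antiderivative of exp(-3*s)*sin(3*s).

-exp(-3*s)*sin(3*s)/6 - exp(-3*s)*cos(3*s)/6 + C

Let I denote the integral. Integrate by parts with u = sin(3*s), dv = exp(-3*s) ds, so v = -exp(-3*s)/3: I = -exp(-3*s)*sin(3*s)/3 + ∫ exp(-3*s)*cos(3*s) ds.
Apply parts again with u = cos(3*s), dv = exp(-3*s) ds: ∫ exp(-3*s)*cos(3*s) ds = -exp(-3*s)*cos(3*s)/3 − I. Substituting back brings back I: I = -exp(-3*s)*sin(3*s)/3 - exp(-3*s)*cos(3*s)/3 − I.
Solving for I: (1 + 1)·I equals the remaining terms, so I = (1/2)·(-exp(-3*s)*sin(3*s)/3 - exp(-3*s)*cos(3*s)/3).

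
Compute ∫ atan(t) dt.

t*atan(t) - log(t**2 + 1)/2 + C

Use integration by parts with u = arctan(t), dv = dt.
Then du = 1/(t**2 + 1) dt.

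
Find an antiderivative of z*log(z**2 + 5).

Let u = z**2 + 5, so du = (2*z) dz.
The integral becomes (1/2)·∫ log(u) du; integrate by parts with u′=log(u), dv′=du.

z**2*log(z**2 + 5)/2 - z**2/2 + 5*log(z**2 + 5)/2 + C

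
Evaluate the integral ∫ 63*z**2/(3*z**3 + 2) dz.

7*log(3*z**3 + 2) + C

Let u = 3*z**3 + 2, so du = (9*z**2) dz.
Rewriting, the integral becomes 7·∫ 1/u du = 7·log(u).
Substituting back, u = 3*z**3 + 2.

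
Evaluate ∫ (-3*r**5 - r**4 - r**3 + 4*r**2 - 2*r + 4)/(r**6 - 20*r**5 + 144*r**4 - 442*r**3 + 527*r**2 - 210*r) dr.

-2*log(r)/105 - 52979*log(r - 7)/504 + 12352*log(r - 6)/75 - 10031*log(r - 5)/160 + 983*log(r - 1)/7200 + 1/(120*r - 120) + C

Factor the denominator: r*(r - 7)*(r - 6)*(r - 5)*(r - 1)**2.
Partial-fraction decomposition: 983/(7200*(r - 1)) - 1/(120*(r - 1)**2) - 10031/(160*(r - 5)) + 12352/(75*(r - 6)) - 52979/(504*(r - 7)) - 2/(105*r).
Integrate each term; A/(r−a) gives A·log|r−a|; A/(r−a)² gives −A/(r−a).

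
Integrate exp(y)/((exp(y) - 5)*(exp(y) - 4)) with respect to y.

Let u = e^y, du = e^y dy.
The integral becomes ∫ du/((u-4)(u-5)); decompose into partial fractions.

log(exp(y) - 5) - log(exp(y) - 4) + C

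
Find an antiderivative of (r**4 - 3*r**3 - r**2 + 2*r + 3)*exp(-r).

(-r**4 - r**3 - 2*r**2 - 6*r - 9)*exp(-r) + C

Use integration by parts with u = r**4 - 3*r**3 - r**2 + 2*r + 3, dv = exp(-r) dr, so v = -exp(-r).
Apply parts 4 times (tabular method): alternate signs, differentiate u down to 0, integrate dv up.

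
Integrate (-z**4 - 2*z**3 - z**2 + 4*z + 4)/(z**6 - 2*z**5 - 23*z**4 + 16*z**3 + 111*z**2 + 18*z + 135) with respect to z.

-219*log(z - 5)/832 + 8*log(z - 3)/45 + 743*log(z + 3)/14400 + 11*log(z**2 + 1)/650 + 19*atan(z)/650 + 11/(120*z + 360) + C

Factor the denominator: (z - 5)*(z - 3)*(z + 3)**2*(z**2 + 1).
Partial-fraction decomposition: (22*z + 19)/(650*(z**2 + 1)) + 743/(14400*(z + 3)) - 11/(120*(z + 3)**2) + 8/(45*(z - 3)) - 219/(832*(z - 5)).
Integrate each term; A/(z−a) gives A·log|z−a|; the (Bz+D)/(z²+p²) term gives a log and an atan.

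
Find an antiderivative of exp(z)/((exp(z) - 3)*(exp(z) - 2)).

log(exp(z) - 3) - log(exp(z) - 2) + C

Let u = e^z, du = e^z dz.
The integral becomes ∫ du/((u-3)(u-2)); decompose into partial fractions.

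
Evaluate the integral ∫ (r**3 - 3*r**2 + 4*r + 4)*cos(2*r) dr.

Use integration by parts with u = r**3 - 3*r**2 + 4*r + 4, dv = cos(2*r) dr, so v = sin(2*r)/2.
Apply parts 3 times (tabular method): alternate signs, differentiate u down to 0, integrate dv up.

r**3*sin(2*r)/2 - 3*r**2*sin(2*r)/2 + 3*r**2*cos(2*r)/4 + 5*r*sin(2*r)/4 - 3*r*cos(2*r)/2 + 11*sin(2*r)/4 + 5*cos(2*r)/8 + C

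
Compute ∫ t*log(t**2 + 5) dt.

t**2*log(t**2 + 5)/2 - t**2/2 + 5*log(t**2 + 5)/2 + C

Let u = t**2 + 5, so du = (2*t) dt.
The integral becomes (1/2)·∫ log(u) du; integrate by parts with u′=log(u), dv′=du.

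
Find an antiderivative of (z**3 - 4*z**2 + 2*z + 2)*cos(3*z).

Use integration by parts with u = z**3 - 4*z**2 + 2*z + 2, dv = cos(3*z) dz, so v = sin(3*z)/3.
Apply parts 3 times (tabular method): alternate signs, differentiate u down to 0, integrate dv up.

z**3*sin(3*z)/3 - 4*z**2*sin(3*z)/3 + z**2*cos(3*z)/3 + 4*z*sin(3*z)/9 - 8*z*cos(3*z)/9 + 26*sin(3*z)/27 + 4*cos(3*z)/27 + C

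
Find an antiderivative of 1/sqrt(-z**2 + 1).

Substitute z = sin(θ), so dz = cos(θ) dθ and the radical becomes sqrt(-z**2 + 1) = cos(θ) by the Pythagorean identity.
Integrate the resulting trig expression in θ, then back-substitute θ = asin(z), sin(θ) = z, cos(θ) = sqrt(-z**2 + 1) (absorbing any constant into C).

asin(z) + C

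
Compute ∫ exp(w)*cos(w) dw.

exp(w)*sin(w)/2 + exp(w)*cos(w)/2 + C

Let I denote the integral. Integrate by parts with u = cos(w), dv = exp(w) dw, so v = exp(w): I = exp(w)*cos(w) + ∫ exp(w)*sin(w) dw.
Apply parts again with u = sin(w), dv = exp(w) dw: ∫ exp(w)*sin(w) dw = exp(w)*sin(w) − I. Substituting back brings back I: I = exp(w)*sin(w) + exp(w)*cos(w) − I.
Solving for I: (1 + 1)·I equals the remaining terms, so I = (1/2)·(exp(w)*sin(w) + exp(w)*cos(w)).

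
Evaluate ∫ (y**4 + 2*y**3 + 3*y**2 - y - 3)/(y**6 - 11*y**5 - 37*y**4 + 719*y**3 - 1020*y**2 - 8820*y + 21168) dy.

Factor the denominator: (y - 7)*(y - 6)**2*(y - 3)*(y + 4)*(y + 7).
Partial-fraction decomposition: -311/(11830*(y + 7)) + 59/(7700*(y + 4)) - 13/(210*(y - 3)) - 261269/(50700*(y - 6)) - 609/(130*(y - 6)**2) + 403/(77*(y - 7)).
Integrate each term; A/(y−a) gives A·log|y−a|; A/(y−a)² gives −A/(y−a).

403*log(y - 7)/77 - 261269*log(y - 6)/50700 - 13*log(y - 3)/210 + 59*log(y + 4)/7700 - 311*log(y + 7)/11830 + 609/(130*y - 780) + C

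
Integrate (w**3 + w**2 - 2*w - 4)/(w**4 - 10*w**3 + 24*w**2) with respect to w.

Factor the denominator: w**2*(w - 6)*(w - 4).
Partial-fraction decomposition: -17/(8*(w - 4)) + 59/(18*(w - 6)) - 11/(72*w) - 1/(6*w**2).
Integrate each term; A/(w−a) gives A·log|w−a|; A/(w−a)² gives −A/(w−a).

-11*log(w)/72 + 59*log(w - 6)/18 - 17*log(w - 4)/8 + 1/(6*w) + C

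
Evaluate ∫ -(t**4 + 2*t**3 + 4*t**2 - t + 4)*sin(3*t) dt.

t**4*cos(3*t)/3 - 4*t**3*sin(3*t)/9 + 2*t**3*cos(3*t)/3 - 2*t**2*sin(3*t)/3 + 8*t**2*cos(3*t)/9 - 16*t*sin(3*t)/27 - 7*t*cos(3*t)/9 + 7*sin(3*t)/27 + 92*cos(3*t)/81 + C

Use integration by parts with u = t**4 + 2*t**3 + 4*t**2 - t + 4, dv = -sin(3*t) dt, so v = cos(3*t)/3.
Apply parts 4 times (tabular method): alternate signs, differentiate u down to 0, integrate dv up.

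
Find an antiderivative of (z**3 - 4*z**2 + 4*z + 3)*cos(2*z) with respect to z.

Use integration by parts with u = z**3 - 4*z**2 + 4*z + 3, dv = cos(2*z) dz, so v = sin(2*z)/2.
Apply parts 3 times (tabular method): alternate signs, differentiate u down to 0, integrate dv up.

z**3*sin(2*z)/2 - 2*z**2*sin(2*z) + 3*z**2*cos(2*z)/4 + 5*z*sin(2*z)/4 - 2*z*cos(2*z) + 5*sin(2*z)/2 + 5*cos(2*z)/8 + C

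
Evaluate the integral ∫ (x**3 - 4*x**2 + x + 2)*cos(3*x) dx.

x**3*sin(3*x)/3 - 4*x**2*sin(3*x)/3 + x**2*cos(3*x)/3 + x*sin(3*x)/9 - 8*x*cos(3*x)/9 + 26*sin(3*x)/27 + cos(3*x)/27 + C

Use integration by parts with u = x**3 - 4*x**2 + x + 2, dv = cos(3*x) dx, so v = sin(3*x)/3.
Apply parts 3 times (tabular method): alternate signs, differentiate u down to 0, integrate dv up.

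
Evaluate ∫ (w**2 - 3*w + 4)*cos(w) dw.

Use integration by parts with u = w**2 - 3*w + 4, dv = cos(w) dw, so v = sin(w).
Apply parts 2 times (tabular method): alternate signs, differentiate u down to 0, integrate dv up.

w**2*sin(w) - 3*w*sin(w) + 2*w*cos(w) + 2*sin(w) - 3*cos(w) + C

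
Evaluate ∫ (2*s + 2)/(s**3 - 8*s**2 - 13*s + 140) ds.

Factor the denominator: (s - 7)*(s - 5)*(s + 4).
Partial-fraction decomposition: -2/(33*(s + 4)) - 2/(3*(s - 5)) + 8/(11*(s - 7)).
Integrate each term: A/(s−a) contributes A·log|s−a|.

8*log(s - 7)/11 - 2*log(s - 5)/3 - 2*log(s + 4)/33 + C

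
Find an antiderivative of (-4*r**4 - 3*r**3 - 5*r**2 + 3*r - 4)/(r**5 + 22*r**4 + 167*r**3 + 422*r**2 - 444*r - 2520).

-53*log(r - 2)/2016 + 2269*log(r + 5)/14 + 10411*log(r + 6)/32 - 8845*log(r + 7)/18 + 2369/(4*r + 24) + C

Factor the denominator: (r - 2)*(r + 5)*(r + 6)**2*(r + 7).
Partial-fraction decomposition: -8845/(18*(r + 7)) + 10411/(32*(r + 6)) - 2369/(4*(r + 6)**2) + 2269/(14*(r + 5)) - 53/(2016*(r - 2)).
Integrate each term; A/(r−a) gives A·log|r−a|; A/(r−a)² gives −A/(r−a).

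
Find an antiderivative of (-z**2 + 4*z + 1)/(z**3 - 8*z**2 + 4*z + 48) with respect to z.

Factor the denominator: (z - 6)*(z - 4)*(z + 2).
Partial-fraction decomposition: -11/(48*(z + 2)) - 1/(12*(z - 4)) - 11/(16*(z - 6)).
Integrate each term: A/(z−a) contributes A·log|z−a|.

-11*log(z - 6)/16 - log(z - 4)/12 - 11*log(z + 2)/48 + C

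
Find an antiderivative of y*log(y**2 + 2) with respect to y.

y**2*log(y**2 + 2)/2 - y**2/2 + log(y**2 + 2) + C

Let u = y**2 + 2, so du = (2*y) dy.
The integral becomes (1/2)·∫ log(u) du; integrate by parts with u′=log(u), dv′=du.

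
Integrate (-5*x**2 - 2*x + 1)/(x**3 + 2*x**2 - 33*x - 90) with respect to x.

Factor the denominator: (x - 6)*(x + 3)*(x + 5).
Partial-fraction decomposition: -57/(11*(x + 5)) + 19/(9*(x + 3)) - 191/(99*(x - 6)).
Integrate each term: A/(x−a) contributes A·log|x−a|.

-191*log(x - 6)/99 + 19*log(x + 3)/9 - 57*log(x + 5)/11 + C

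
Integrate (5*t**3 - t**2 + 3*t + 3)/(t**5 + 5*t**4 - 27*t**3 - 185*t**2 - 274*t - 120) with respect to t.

213*log(t - 6)/1078 - 317*log(t + 1)/1176 + 23*log(t + 4)/6 - 331*log(t + 5)/88 - 1/(14*t + 14) + C

Factor the denominator: (t - 6)*(t + 1)**2*(t + 4)*(t + 5).
Partial-fraction decomposition: -331/(88*(t + 5)) + 23/(6*(t + 4)) - 317/(1176*(t + 1)) + 1/(14*(t + 1)**2) + 213/(1078*(t - 6)).
Integrate each term; A/(t−a) gives A·log|t−a|; A/(t−a)² gives −A/(t−a).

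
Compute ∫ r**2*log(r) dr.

r**3*log(r)/3 - r**3/9 + C

Use integration by parts with u = log(r), dv = r**2 dr.
Then du = 1/r dr and v = r**3/3.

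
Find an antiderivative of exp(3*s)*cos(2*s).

Let I denote the integral. Integrate by parts with u = cos(2*s), dv = exp(3*s) ds, so v = exp(3*s)/3: I = exp(3*s)*cos(2*s)/3 + (2/3)·∫ exp(3*s)*sin(2*s) ds.
Apply parts again with u = sin(2*s), dv = exp(3*s) ds: ∫ exp(3*s)*sin(2*s) ds = exp(3*s)*sin(2*s)/3 − (2/3)·I. Substituting back brings back I: I = 2*exp(3*s)*sin(2*s)/9 + exp(3*s)*cos(2*s)/3 − (4/9)·I.
Solving for I: (1 + 4/9)·I equals the remaining terms, so I = (9/13)·(2*exp(3*s)*sin(2*s)/9 + exp(3*s)*cos(2*s)/3).

2*exp(3*s)*sin(2*s)/13 + 3*exp(3*s)*cos(2*s)/13 + C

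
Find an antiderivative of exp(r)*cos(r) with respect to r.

Let I denote the integral. Integrate by parts with u = cos(r), dv = exp(r) dr, so v = exp(r): I = exp(r)*cos(r) + ∫ exp(r)*sin(r) dr.
Apply parts again with u = sin(r), dv = exp(r) dr: ∫ exp(r)*sin(r) dr = exp(r)*sin(r) − I. Substituting back brings back I: I = exp(r)*sin(r) + exp(r)*cos(r) − I.
Solving for I: (1 + 1)·I equals the remaining terms, so I = (1/2)·(exp(r)*sin(r) + exp(r)*cos(r)).

exp(r)*sin(r)/2 + exp(r)*cos(r)/2 + C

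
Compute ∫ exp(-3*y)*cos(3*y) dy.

exp(-3*y)*sin(3*y)/6 - exp(-3*y)*cos(3*y)/6 + C

Let I denote the integral. Integrate by parts with u = cos(3*y), dv = exp(-3*y) dy, so v = -exp(-3*y)/3: I = -exp(-3*y)*cos(3*y)/3 − ∫ exp(-3*y)*sin(3*y) dy.
Apply parts again with u = sin(3*y), dv = exp(-3*y) dy: ∫ exp(-3*y)*sin(3*y) dy = -exp(-3*y)*sin(3*y)/3 + I. Substituting back brings back I: I = exp(-3*y)*sin(3*y)/3 - exp(-3*y)*cos(3*y)/3 − I.
Solving for I: (1 + 1)·I equals the remaining terms, so I = (1/2)·(exp(-3*y)*sin(3*y)/3 - exp(-3*y)*cos(3*y)/3).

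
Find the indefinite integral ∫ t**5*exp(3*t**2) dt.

Let u = t², du = 2t dt; rewrite as (1/2)∫ u^2·exp(3u) du.
Now integrate by parts 2 times.

(9*t**4 - 6*t**2 + 2)*exp(3*t**2)/54 + C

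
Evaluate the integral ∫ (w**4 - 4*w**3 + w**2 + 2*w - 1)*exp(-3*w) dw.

(-27*w**4 + 72*w**3 + 45*w**2 - 24*w + 19)*exp(-3*w)/81 + C

Use integration by parts with u = w**4 - 4*w**3 + w**2 + 2*w - 1, dv = exp(-3*w) dw, so v = -exp(-3*w)/3.
Apply parts 4 times (tabular method): alternate signs, differentiate u down to 0, integrate dv up.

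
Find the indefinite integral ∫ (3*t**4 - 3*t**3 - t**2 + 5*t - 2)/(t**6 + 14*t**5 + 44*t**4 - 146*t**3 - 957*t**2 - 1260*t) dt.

log(t)/630 + 289*log(t - 4)/9702 - 19975*log(t + 3)/7056 + 1099*log(t + 5)/180 - 4073*log(t + 7)/1232 - 149/(84*t + 252) + C

Factor the denominator: t*(t - 4)*(t + 3)**2*(t + 5)*(t + 7).
Partial-fraction decomposition: -4073/(1232*(t + 7)) + 1099/(180*(t + 5)) - 19975/(7056*(t + 3)) + 149/(84*(t + 3)**2) + 289/(9702*(t - 4)) + 1/(630*t).
Integrate each term; A/(t−a) gives A·log|t−a|; A/(t−a)² gives −A/(t−a).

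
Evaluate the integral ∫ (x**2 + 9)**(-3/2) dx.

x/(9*sqrt(x**2 + 9)) + C

Substitute x = 3·tan(θ), so dx = 3·sec(θ)^2 dθ and the radical becomes sqrt(x**2 + 9) = 3·sec(θ) by the Pythagorean identity.
Integrate the resulting trig expression in θ, then back-substitute tan(θ) = x/3, sec(θ) = sqrt(x**2 + 9)/3 (absorbing any constant into C).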